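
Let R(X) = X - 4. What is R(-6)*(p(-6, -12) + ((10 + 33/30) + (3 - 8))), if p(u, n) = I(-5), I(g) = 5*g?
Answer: 189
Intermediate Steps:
p(u, n) = -25 (p(u, n) = 5*(-5) = -25)
R(X) = -4 + X
R(-6)*(p(-6, -12) + ((10 + 33/30) + (3 - 8))) = (-4 - 6)*(-25 + ((10 + 33/30) + (3 - 8))) = -10*(-25 + ((10 + 33*(1/30)) - 5)) = -10*(-25 + ((10 + 11/10) - 5)) = -10*(-25 + (111/10 - 5)) = -10*(-25 + 61/10) = -10*(-189/10) = 189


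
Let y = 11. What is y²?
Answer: 121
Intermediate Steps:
y² = 11² = 121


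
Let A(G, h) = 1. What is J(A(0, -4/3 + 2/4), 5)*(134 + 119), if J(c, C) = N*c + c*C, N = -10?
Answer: -1265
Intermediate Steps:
J(c, C) = -10*c + C*c (J(c, C) = -10*c + c*C = -10*c + C*c)
J(A(0, -4/3 + 2/4), 5)*(134 + 119) = (1*(-10 + 5))*(134 + 119) = (1*(-5))*253 = -5*253 = -1265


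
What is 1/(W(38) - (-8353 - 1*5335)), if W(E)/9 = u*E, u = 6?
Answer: 1/15740 ≈ 6.3532e-5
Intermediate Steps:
W(E) = 54*E (W(E) = 9*(6*E) = 54*E)
1/(W(38) - (-8353 - 1*5335)) = 1/(54*38 - (-8353 - 1*5335)) = 1/(2052 - (-8353 - 5335)) = 1/(2052 - 1*(-13688)) = 1/(2052 + 13688) = 1/15740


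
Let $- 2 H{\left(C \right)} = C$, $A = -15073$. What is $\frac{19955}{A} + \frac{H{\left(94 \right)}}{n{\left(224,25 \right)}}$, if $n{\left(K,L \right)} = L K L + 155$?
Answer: $- \frac{2797501456}{2112556315} \approx -1.3242$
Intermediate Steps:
$n{\left(K,L \right)} = 155 + K L^{2}$ ($n{\left(K,L \right)} = K L L + 155 = K L^{2} + 155 = 155 + K L^{2}$)
$H{\left(C \right)} = - \frac{C}{2}$
$\frac{19955}{A} + \frac{H{\left(94 \right)}}{n{\left(224,25 \right)}} = \frac{19955}{-15073} + \frac{\left(- \frac{1}{2}\right) 94}{155 + 224 \cdot 25^{2}} = 19955 \left(- \frac{1}{15073}\right) - \frac{47}{155 + 224 \cdot 625} = - \frac{19955}{15073} - \frac{47}{155 + 140000} = - \frac{19955}{15073} - \frac{47}{140155} = - \frac{2797501456}{2112556315}$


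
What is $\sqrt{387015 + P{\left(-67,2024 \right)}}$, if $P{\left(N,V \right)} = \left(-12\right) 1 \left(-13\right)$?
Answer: $3 \sqrt{43019} \approx 622.23$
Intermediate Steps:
$P{\left(N,V \right)} = 156$ ($P{\left(N,V \right)} = \left(-12\right) \left(-13\right) = 156$)
$\sqrt{387015 + P{\left(-67,2024 \right)}} = \sqrt{387015 + 156} = \sqrt{387171} = 3 \sqrt{43019}$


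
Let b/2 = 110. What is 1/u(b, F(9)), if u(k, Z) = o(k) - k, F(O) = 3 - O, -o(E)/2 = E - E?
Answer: -1/220 ≈ -0.0045455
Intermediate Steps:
o(E) = 0 (o(E) = -2*(E - E) = -2*0 = 0)
b = 220 (b = 2*110 = 220)
u(k, Z) = -k (u(k, Z) = 0 - k = -k)
1/u(b, F(9)) = 1/(-1*220) = 1/(-220) = -1/220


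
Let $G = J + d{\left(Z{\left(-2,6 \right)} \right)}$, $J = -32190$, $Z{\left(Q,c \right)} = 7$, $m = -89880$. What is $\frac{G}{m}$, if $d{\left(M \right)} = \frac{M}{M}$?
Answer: $\frac{32189}{89880} \approx 0.35813$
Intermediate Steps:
$d{\left(M \right)} = 1$
$G = -32189$ ($G = -32190 + 1 = -32189$)
$\frac{G}{m} = - \frac{32189}{-89880} = \left(-32189\right) \left(- \frac{1}{89880}\right) = \frac{32189}{89880}$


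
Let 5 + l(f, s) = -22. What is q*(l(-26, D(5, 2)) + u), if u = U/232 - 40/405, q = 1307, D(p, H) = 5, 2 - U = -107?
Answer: -654037177/18792 ≈ -34804.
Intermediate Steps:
U = 109 (U = 2 - 1*(-107) = 2 + 107 = 109)
l(f, s) = -27 (l(f, s) = -5 - 22 = -27)
u = 6973/18792 (u = 109/232 - 40/405 = 109*(1/232) - 40*1/405 = 109/232 - 8/81 = 6973/18792 ≈ 0.37106)
q*(l(-26, D(5, 2)) + u) = 1307*(-27 + 6973/18792) = 1307*(-500411/18792) = -654037177/18792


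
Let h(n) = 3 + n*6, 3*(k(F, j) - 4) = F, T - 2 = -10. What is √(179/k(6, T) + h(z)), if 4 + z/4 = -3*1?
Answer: I*√4866/6 ≈ 11.626*I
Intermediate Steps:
T = -8 (T = 2 - 10 = -8)
k(F, j) = 4 + F/3
z = -28 (z = -16 + 4*(-3*1) = -16 + 4*(-3) = -16 - 12 = -28)
h(n) = 3 + 6*n
√(179/k(6, T) + h(z)) = √(179/(4 + (⅓)*6) + (3 + 6*(-28))) = √(179/(4 + 2) + (3 - 168)) = √(179/6 - 165) = √(-811/6) = I*√4866/6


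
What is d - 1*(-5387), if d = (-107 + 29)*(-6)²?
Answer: 2579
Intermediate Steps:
d = -2808 (d = -78*36 = -2808)
d - 1*(-5387) = -2808 - 1*(-5387) = -2808 + 5387 = 2579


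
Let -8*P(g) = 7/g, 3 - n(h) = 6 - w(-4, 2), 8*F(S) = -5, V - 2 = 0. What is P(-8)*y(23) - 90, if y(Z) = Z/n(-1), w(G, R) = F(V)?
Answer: -21041/232 ≈ -90.694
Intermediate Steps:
V = 2 (V = 2 + 0 = 2)
F(S) = -5/8 (F(S) = (1/8)*(-5) = -5/8)
w(G, R) = -5/8
n(h) = -29/8 (n(h) = 3 - (6 - 1*(-5/8)) = 3 - (6 + 5/8) = 3 - 1*53/8 = 3 - 53/8 = -29/8)
P(g) = -7/(8*g)
y(Z) = -8*Z/29 (y(Z) = Z/(-29/8) = Z*(-8/29) = -8*Z/29)
P(-8)*y(23) - 90 = (-7/8/(-8))*(-8/29*23) - 90 = -7/8*(-1/8)*(-184/29) - 90 = (7/64)*(-184/29) - 90 = -161/232 - 90 = -21041/232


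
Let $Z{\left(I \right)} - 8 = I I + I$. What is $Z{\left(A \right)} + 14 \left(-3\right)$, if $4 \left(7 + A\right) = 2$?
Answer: $\frac{7}{4} \approx 1.75$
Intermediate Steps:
$A = - \frac{13}{2}$ ($A = -7 + \frac{1}{4} \cdot 2 = -7 + \frac{1}{2} = - \frac{13}{2} \approx -6.5$)
$Z{\left(I \right)} = 8 + I + I^{2}$ ($Z{\left(I \right)} = 8 + \left(I I + I\right) = 8 + \left(I^{2} + I\right) = 8 + \left(I + I^{2}\right) = 8 + I + I^{2}$)
$Z{\left(A \right)} + 14 \left(-3\right) = \left(8 - \frac{13}{2} + \left(- \frac{13}{2}\right)^{2}\right) + 14 \left(-3\right) = \left(8 - \frac{13}{2} + \frac{169}{4}\right) - 42 = \frac{175}{4} - 42 = \frac{7}{4}$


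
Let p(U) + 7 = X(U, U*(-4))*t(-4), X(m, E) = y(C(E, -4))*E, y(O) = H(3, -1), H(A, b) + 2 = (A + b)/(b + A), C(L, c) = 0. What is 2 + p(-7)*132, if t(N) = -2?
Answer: 6470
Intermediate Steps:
H(A, b) = -1 (H(A, b) = -2 + (A + b)/(b + A) = -2 + (A + b)/(A + b) = -2 + 1 = -1)
y(O) = -1
X(m, E) = -E
p(U) = -7 - 8*U (p(U) = -7 - U*(-4)*(-2) = -7 - (-4)*U*(-2) = -7 + (4*U)*(-2) = -7 - 8*U)
2 + p(-7)*132 = 2 + (-7 - 8*(-7))*132 = 2 + (-7 + 56)*132 = 2 + 49*132 = 2 + 6468 = 6470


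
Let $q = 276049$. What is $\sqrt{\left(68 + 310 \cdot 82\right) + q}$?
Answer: $\sqrt{301537} \approx 549.12$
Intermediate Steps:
$\sqrt{\left(68 + 310 \cdot 82\right) + q} = \sqrt{\left(68 + 310 \cdot 82\right) + 276049} = \sqrt{\left(68 + 25420\right) + 276049} = \sqrt{25488 + 276049} = \sqrt{301537}$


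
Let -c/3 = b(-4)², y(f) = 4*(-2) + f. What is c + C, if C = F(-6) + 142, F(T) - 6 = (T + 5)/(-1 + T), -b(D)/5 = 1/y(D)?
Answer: 49601/336 ≈ 147.62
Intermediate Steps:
y(f) = -8 + f
b(D) = -5/(-8 + D)
F(T) = 6 + (5 + T)/(-1 + T) (F(T) = 6 + (T + 5)/(-1 + T) = 6 + (5 + T)/(-1 + T))
c = -25/48 (c = -3*25/(-8 - 4)² = -3*(-5/(-12))² = -3*(-5*(-1/12))² = -3*(5/12)² = -3*25/144 = -25/48 ≈ -0.52083)
C = 1037/7 (C = (-1 + 7*(-6))/(-1 - 6) + 142 = (-1 - 42)/(-7) + 142 = -⅐*(-43) + 142 = 43/7 + 142 = 1037/7 ≈ 148.14)
c + C = -25/48 + 1037/7 = 49601/336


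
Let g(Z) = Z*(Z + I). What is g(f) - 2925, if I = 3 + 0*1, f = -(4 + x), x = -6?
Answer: -2915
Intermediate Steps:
f = 2 (f = -(4 - 6) = -1*(-2) = 2)
I = 3 (I = 3 + 0 = 3)
g(Z) = Z*(3 + Z) (g(Z) = Z*(Z + 3) = Z*(3 + Z))
g(f) - 2925 = 2*(3 + 2) - 2925 = 2*5 - 2925 = 10 - 2925 = -2915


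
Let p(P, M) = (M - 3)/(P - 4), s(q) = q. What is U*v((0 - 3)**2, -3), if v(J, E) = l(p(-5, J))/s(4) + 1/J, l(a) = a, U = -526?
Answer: 263/9 ≈ 29.222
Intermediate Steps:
p(P, M) = (-3 + M)/(-4 + P)
v(J, E) = 1/12 + 1/J - J/36 (v(J, E) = ((-3 + J)/(-4 - 5))/4 + 1/J = ((-3 + J)/(-9))*(1/4) + 1/J = -(-3 + J)/9*(1/4) + 1/J = (1/3 - J/9)*(1/4) + 1/J = (1/12 - J/36) + 1/J = 1/12 + 1/J - J/36)
U*v((0 - 3)**2, -3) = -263*(36 + (0 - 3)**2*(3 - (0 - 3)**2))/(18*((0 - 3)**2)) = -263*(36 + (-3)**2*(3 - 1*(-3)**2))/(18*((-3)**2)) = -263*(36 + 9*(3 - 1*9))/(18*9) = -263*(36 + 9*(3 - 9))/(18*9) = -263*(36 + 9*(-6))/(18*9) = -263*(36 - 54)/(18*9) = -263*(-18)/(18*9) = -526*(-1/18) = 263/9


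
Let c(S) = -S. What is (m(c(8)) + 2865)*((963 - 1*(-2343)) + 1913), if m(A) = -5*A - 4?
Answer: 15140319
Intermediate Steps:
m(A) = -4 - 5*A
(m(c(8)) + 2865)*((963 - 1*(-2343)) + 1913) = ((-4 - (-5)*8) + 2865)*((963 - 1*(-2343)) + 1913) = ((-4 - 5*(-8)) + 2865)*((963 + 2343) + 1913) = ((-4 + 40) + 2865)*(3306 + 1913) = (36 + 2865)*5219 = 2901*5219 = 15140319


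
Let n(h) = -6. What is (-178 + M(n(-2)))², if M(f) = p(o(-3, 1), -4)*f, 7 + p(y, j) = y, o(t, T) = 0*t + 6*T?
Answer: 29584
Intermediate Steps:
o(t, T) = 6*T (o(t, T) = 0 + 6*T = 6*T)
p(y, j) = -7 + y
M(f) = -f (M(f) = (-7 + 6*1)*f = (-7 + 6)*f = -f)
(-178 + M(n(-2)))² = (-178 - 1*(-6))² = (-178 + 6)² = (-172)² = 29584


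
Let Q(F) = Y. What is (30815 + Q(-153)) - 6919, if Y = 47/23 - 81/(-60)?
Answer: 10993721/460 ≈ 23899.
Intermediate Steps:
Y = 1561/460 (Y = 47*(1/23) - 81*(-1/60) = 47/23 + 27/20 = 1561/460 ≈ 3.3935)
Q(F) = 1561/460
(30815 + Q(-153)) - 6919 = (30815 + 1561/460) - 6919 = 14176461/460 - 6919 = 10993721/460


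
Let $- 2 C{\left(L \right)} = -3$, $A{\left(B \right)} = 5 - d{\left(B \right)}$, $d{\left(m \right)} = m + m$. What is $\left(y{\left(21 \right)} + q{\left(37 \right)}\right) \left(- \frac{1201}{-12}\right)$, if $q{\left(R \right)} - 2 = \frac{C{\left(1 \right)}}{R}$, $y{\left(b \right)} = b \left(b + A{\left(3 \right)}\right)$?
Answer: $\frac{37508431}{888} \approx 42239.0$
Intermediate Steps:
$d{\left(m \right)} = 2 m$
$A{\left(B \right)} = 5 - 2 B$
$C{\left(L \right)} = \frac{3}{2}$ ($C{\left(L \right)} = \left(- \frac{1}{2}\right) \left(-3\right) = \frac{3}{2}$)
$y{\left(b \right)} = b \left(-1 + b\right)$ ($y{\left(b \right)} = b \left(b + \left(5 - 6\right)\right) = b \left(b - 1\right) = b \left(-1 + b\right)$)
$q{\left(R \right)} = 2 + \frac{3}{2 R}$
$\left(y{\left(21 \right)} + q{\left(37 \right)}\right) \left(- \frac{1201}{-12}\right) = \left(21 \left(-1 + 21\right) + \left(2 + \frac{3}{2 \cdot 37}\right)\right) \left(- \frac{1201}{-12}\right) = \left(21 \cdot 20 + \left(2 + \frac{3}{2} \cdot \frac{1}{37}\right)\right) \left(\left(-1201\right) \left(- \frac{1}{12}\right)\right) = \left(420 + \left(2 + \frac{3}{74}\right)\right) \frac{1201}{12} = \left(420 + \frac{151}{74}\right) \frac{1201}{12} = \frac{31231}{74} \cdot \frac{1201}{12} = \frac{37508431}{888}$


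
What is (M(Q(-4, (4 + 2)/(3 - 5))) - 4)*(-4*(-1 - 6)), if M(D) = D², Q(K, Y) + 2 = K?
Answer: 896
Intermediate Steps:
Q(K, Y) = -2 + K
(M(Q(-4, (4 + 2)/(3 - 5))) - 4)*(-4*(-1 - 6)) = ((-2 - 4)² - 4)*(-4*(-1 - 6)) = ((-6)² - 4)*(-4*(-7)) = (36 - 4)*28 = 32*28 = 896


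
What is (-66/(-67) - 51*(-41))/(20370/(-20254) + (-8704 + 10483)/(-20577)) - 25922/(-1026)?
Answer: -259401287303795/137238384834 ≈ -1890.2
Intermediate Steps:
(-66/(-67) - 51*(-41))/(20370/(-20254) + (-8704 + 10483)/(-20577)) - 25922/(-1026) = (-66*(-1/67) + 2091)/(20370*(-1/20254) + 1779*(-1/20577)) - 25922*(-1/1026) = (66/67 + 2091)/(-10185/10127 - 593/6859) + 12961/513 = 140163/(67*(-3992854/3655847)) + 12961/513 = (140163/67)*(-3655847/3992854) + 12961/513 = -512414483061/267521218 + 12961/513 = -259401287303795/137238384834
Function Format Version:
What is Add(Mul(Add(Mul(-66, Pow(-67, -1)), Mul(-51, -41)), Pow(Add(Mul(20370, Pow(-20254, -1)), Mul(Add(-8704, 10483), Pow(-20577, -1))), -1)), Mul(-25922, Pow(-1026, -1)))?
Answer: Rational(-259401287303795, 137238384834) ≈ -1890.2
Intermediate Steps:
Add(Mul(Add(Mul(-66, Pow(-67, -1)), Mul(-51, -41)), Pow(Add(Mul(20370, Pow(-20254, -1)), Mul(Add(-8704, 10483), Pow(-20577, -1))), -1)), Mul(-25922, Pow(-1026, -1))) = Add(Mul(Add(Mul(-66, Rational(-1, 67)), 2091), Pow(Add(Mul(20370, Rational(-1, 20254)), Mul(1779, Rational(-1, 20577))), -1)), Mul(-25922, Rational(-1, 1026))) = Add(Mul(Add(Rational(66, 67), 2091), Pow(Add(Rational(-10185, 10127), Rational(-593, 6859)), -1)), Rational(12961, 513)) = Add(Mul(Rational(140163, 67), Pow(Rational(-3992854, 3655847), -1)), Rational(12961, 513)) = Add(Mul(Rational(140163, 67), Rational(-3655847, 3992854)), Rational(12961, 513)) = Add(Rational(-512414483061, 267521218), Rational(12961, 513)) = Rational(-259401287303795, 137238384834)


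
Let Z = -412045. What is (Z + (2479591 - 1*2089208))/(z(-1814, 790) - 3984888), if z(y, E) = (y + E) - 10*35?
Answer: 10831/1993131 ≈ 0.0054342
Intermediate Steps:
z(y, E) = -350 + E + y (z(y, E) = (E + y) - 350 = -350 + E + y)
(Z + (2479591 - 1*2089208))/(z(-1814, 790) - 3984888) = (-412045 + (2479591 - 1*2089208))/((-350 + 790 - 1814) - 3984888) = (-412045 + (2479591 - 2089208))/(-1374 - 3984888) = (-412045 + 390383)/(-3986262) = -21662*(-1/3986262) = 10831/1993131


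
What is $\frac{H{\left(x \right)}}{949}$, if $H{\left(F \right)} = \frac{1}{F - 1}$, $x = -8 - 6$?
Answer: $- \frac{1}{14235} \approx -7.0249 \cdot 10^{-5}$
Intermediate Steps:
$x = -14$
$H{\left(F \right)} = \frac{1}{-1 + F}$
$\frac{H{\left(x \right)}}{949} = \frac{1}{\left(-1 - 14\right) 949} = \frac{1}{-15} \cdot \frac{1}{949} = \left(- \frac{1}{15}\right) \frac{1}{949} = - \frac{1}{14235}$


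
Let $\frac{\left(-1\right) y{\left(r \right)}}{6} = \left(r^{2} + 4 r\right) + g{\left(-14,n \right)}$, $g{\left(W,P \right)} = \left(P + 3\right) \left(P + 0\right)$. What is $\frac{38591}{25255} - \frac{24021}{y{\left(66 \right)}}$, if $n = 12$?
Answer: $\frac{38179359}{16163200} \approx 2.3621$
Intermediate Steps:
$g{\left(W,P \right)} = P \left(3 + P\right)$ ($g{\left(W,P \right)} = \left(3 + P\right) P = P \left(3 + P\right)$)
$y{\left(r \right)} = -1080 - 24 r - 6 r^{2}$ ($y{\left(r \right)} = - 6 \left(\left(r^{2} + 4 r\right) + 12 \left(3 + 12\right)\right) = - 6 \left(\left(r^{2} + 4 r\right) + 12 \cdot 15\right) = - 6 \left(\left(r^{2} + 4 r\right) + 180\right) = - 6 \left(180 + r^{2} + 4 r\right) = -1080 - 24 r - 6 r^{2}$)
$\frac{38591}{25255} - \frac{24021}{y{\left(66 \right)}} = \frac{38591}{25255} - \frac{24021}{-1080 - 1584 - 6 \cdot 66^{2}} = 38591 \cdot \frac{1}{25255} - \frac{24021}{-1080 - 1584 - 26136} = \frac{38591}{25255} - \frac{24021}{-1080 - 1584 - 26136} = \frac{38591}{25255} - \frac{24021}{-28800} = \frac{38591}{25255} - - \frac{2669}{3200} = \frac{38591}{25255} + \frac{2669}{3200} = \frac{38179359}{16163200}$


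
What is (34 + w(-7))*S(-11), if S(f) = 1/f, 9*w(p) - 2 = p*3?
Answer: -287/99 ≈ -2.8990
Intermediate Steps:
w(p) = 2/9 + p/3 (w(p) = 2/9 + (p*3)/9 = 2/9 + (3*p)/9 = 2/9 + p/3)
(34 + w(-7))*S(-11) = (34 + (2/9 + (⅓)*(-7)))/(-11) = (34 + (2/9 - 7/3))*(-1/11) = (34 - 19/9)*(-1/11) = (287/9)*(-1/11) = -287/99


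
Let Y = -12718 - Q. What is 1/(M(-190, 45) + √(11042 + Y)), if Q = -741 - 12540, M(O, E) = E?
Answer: -9/1916 + √11605/9580 ≈ 0.0065477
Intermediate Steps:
Q = -13281
Y = 563 (Y = -12718 - 1*(-13281) = -12718 + 13281 = 563)
1/(M(-190, 45) + √(11042 + Y)) = 1/(45 + √(11042 + 563)) = 1/(45 + √11605)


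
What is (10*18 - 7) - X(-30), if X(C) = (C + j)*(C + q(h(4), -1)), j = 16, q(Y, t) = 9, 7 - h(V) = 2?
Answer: -121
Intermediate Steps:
h(V) = 5 (h(V) = 7 - 1*2 = 7 - 2 = 5)
X(C) = (9 + C)*(16 + C) (X(C) = (C + 16)*(C + 9) = (16 + C)*(9 + C) = (9 + C)*(16 + C))
(10*18 - 7) - X(-30) = (10*18 - 7) - (144 + (-30)² + 25*(-30)) = (180 - 7) - (144 + 900 - 750) = 173 - 1*294 = 173 - 294 = -121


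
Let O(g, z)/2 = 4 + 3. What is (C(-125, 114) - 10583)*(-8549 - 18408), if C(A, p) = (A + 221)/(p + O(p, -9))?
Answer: 1141062853/4 ≈ 2.8527e+8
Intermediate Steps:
O(g, z) = 14 (O(g, z) = 2*(4 + 3) = 2*7 = 14)
C(A, p) = (221 + A)/(14 + p) (C(A, p) = (A + 221)/(p + 14) = (221 + A)/(14 + p))
(C(-125, 114) - 10583)*(-8549 - 18408) = ((221 - 125)/(14 + 114) - 10583)*(-8549 - 18408) = (96/128 - 10583)*(-26957) = ((1/128)*96 - 10583)*(-26957) = (¾ - 10583)*(-26957) = -42329/4*(-26957) = 1141062853/4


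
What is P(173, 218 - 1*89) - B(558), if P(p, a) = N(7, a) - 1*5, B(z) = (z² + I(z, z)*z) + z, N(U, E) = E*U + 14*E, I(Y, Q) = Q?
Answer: -620582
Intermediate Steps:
N(U, E) = 14*E + E*U
B(z) = z + 2*z² (B(z) = (z² + z*z) + z = (z² + z²) + z = 2*z² + z = z + 2*z²)
P(p, a) = -5 + 21*a (P(p, a) = a*(14 + 7) - 1*5 = a*21 - 5 = 21*a - 5 = -5 + 21*a)
P(173, 218 - 1*89) - B(558) = (-5 + 21*(218 - 1*89)) - 558*(1 + 2*558) = (-5 + 21*(218 - 89)) - 558*(1 + 1116) = (-5 + 21*129) - 558*1117 = (-5 + 2709) - 1*623286 = 2704 - 623286 = -620582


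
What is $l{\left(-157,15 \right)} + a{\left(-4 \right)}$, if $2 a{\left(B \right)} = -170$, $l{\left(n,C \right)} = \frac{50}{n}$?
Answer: $- \frac{13395}{157} \approx -85.318$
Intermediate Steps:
$a{\left(B \right)} = -85$ ($a{\left(B \right)} = \frac{1}{2} \left(-170\right) = -85$)
$l{\left(-157,15 \right)} + a{\left(-4 \right)} = \frac{50}{-157} - 85 = 50 \left(- \frac{1}{157}\right) - 85 = - \frac{50}{157} - 85 = - \frac{13395}{157}$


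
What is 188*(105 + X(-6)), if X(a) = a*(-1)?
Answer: 20868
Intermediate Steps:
X(a) = -a
188*(105 + X(-6)) = 188*(105 - 1*(-6)) = 188*(105 + 6) = 188*111 = 20868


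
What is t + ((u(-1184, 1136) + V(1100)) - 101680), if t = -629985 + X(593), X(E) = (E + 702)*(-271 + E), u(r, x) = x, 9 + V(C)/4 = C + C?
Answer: -304775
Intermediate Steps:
V(C) = -36 + 8*C (V(C) = -36 + 4*(C + C) = -36 + 4*(2*C) = -36 + 8*C)
X(E) = (-271 + E)*(702 + E) (X(E) = (702 + E)*(-271 + E) = (-271 + E)*(702 + E))
t = -212995 (t = -629985 + (-190242 + 593**2 + 431*593) = -629985 + (-190242 + 351649 + 255583) = -629985 + 416990 = -212995)
t + ((u(-1184, 1136) + V(1100)) - 101680) = -212995 + ((1136 + (-36 + 8*1100)) - 101680) = -212995 + ((1136 + (-36 + 8800)) - 101680) = -212995 + ((1136 + 8764) - 101680) = -212995 + (9900 - 101680) = -212995 - 91780 = -304775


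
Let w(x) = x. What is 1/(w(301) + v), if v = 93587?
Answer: 1/93888 ≈ 1.0651e-5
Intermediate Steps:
1/(w(301) + v) = 1/(301 + 93587) = 1/93888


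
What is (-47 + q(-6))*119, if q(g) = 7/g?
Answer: -34391/6 ≈ -5731.8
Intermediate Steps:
(-47 + q(-6))*119 = (-47 + 7/(-6))*119 = (-47 + 7*(-⅙))*119 = (-47 - 7/6)*119 = -289/6*119 = -34391/6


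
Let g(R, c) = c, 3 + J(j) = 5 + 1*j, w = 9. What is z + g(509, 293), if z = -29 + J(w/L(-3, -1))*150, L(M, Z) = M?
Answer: 114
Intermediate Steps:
J(j) = 2 + j (J(j) = -3 + (5 + 1*j) = -3 + (5 + j) = 2 + j)
z = -179 (z = -29 + (2 + 9/(-3))*150 = -29 + (2 + 9*(-⅓))*150 = -29 + (2 - 3)*150 = -29 - 1*150 = -29 - 150 = -179)
z + g(509, 293) = -179 + 293 = 114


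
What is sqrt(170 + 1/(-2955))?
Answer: sqrt(1484441295)/2955 ≈ 13.038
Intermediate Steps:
sqrt(170 + 1/(-2955)) = sqrt(170 - 1/2955) = sqrt(502349/2955) = sqrt(1484441295)/2955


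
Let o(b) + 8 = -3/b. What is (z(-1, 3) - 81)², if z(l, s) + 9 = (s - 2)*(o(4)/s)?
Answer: 1243225/144 ≈ 8633.5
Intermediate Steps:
o(b) = -8 - 3/b
z(l, s) = -9 - 35*(-2 + s)/(4*s) (z(l, s) = -9 + (s - 2)*((-8 - 3/4)/s) = -9 + (-2 + s)*((-8 - 3*¼)/s) = -9 + (-2 + s)*((-8 - ¾)/s) = -9 + (-2 + s)*(-35/(4*s)) = -9 - 35*(-2 + s)/(4*s))
(z(-1, 3) - 81)² = ((¼)*(70 - 71*3)/3 - 81)² = ((¼)*(⅓)*(70 - 213) - 81)² = ((¼)*(⅓)*(-143) - 81)² = (-143/12 - 81)² = (-1115/12)² = 1243225/144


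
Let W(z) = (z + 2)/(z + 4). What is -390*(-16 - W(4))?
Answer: 13065/2 ≈ 6532.5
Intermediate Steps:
W(z) = (2 + z)/(4 + z)
-390*(-16 - W(4)) = -390*(-16 - (2 + 4)/(4 + 4)) = -390*(-16 - 6/8) = -390*(-16 - 1*¾) = -390*(-16 - ¾) = -390*(-67/4) = 13065/2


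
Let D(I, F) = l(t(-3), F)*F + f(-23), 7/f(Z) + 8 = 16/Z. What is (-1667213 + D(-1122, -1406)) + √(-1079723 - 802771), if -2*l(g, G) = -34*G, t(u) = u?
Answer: 6387799639/200 + 3*I*√209166 ≈ 3.1939e+7 + 1372.0*I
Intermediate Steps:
f(Z) = 7/(-8 + 16/Z)
l(g, G) = 17*G (l(g, G) = -(-17)*G = 17*G)
D(I, F) = -161/200 + 17*F² (D(I, F) = (17*F)*F - 7*(-23)/(-16 + 8*(-23)) = 17*F² - 7*(-23)/(-16 - 184) = 17*F² - 7*(-23)/(-200) = 17*F² - 7*(-23)*(-1/200) = 17*F² - 161/200 = -161/200 + 17*F²)
(-1667213 + D(-1122, -1406)) + √(-1079723 - 802771) = (-1667213 + (-161/200 + 17*(-1406)²)) + √(-1079723 - 802771) = (-1667213 + (-161/200 + 17*1976836)) + √(-1882494) = (-1667213 + (-161/200 + 33606212)) + 3*I*√209166 = (-1667213 + 6721242239/200) + 3*I*√209166 = 6387799639/200 + 3*I*√209166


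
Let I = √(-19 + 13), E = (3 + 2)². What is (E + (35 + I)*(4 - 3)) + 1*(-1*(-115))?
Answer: 175 + I*√6 ≈ 175.0 + 2.4495*I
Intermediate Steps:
E = 25 (E = 5² = 25)
I = I*√6 (I = √(-6) = I*√6 ≈ 2.4495*I)
(E + (35 + I)*(4 - 3)) + 1*(-1*(-115)) = (25 + (35 + I*√6)*(4 - 3)) + 1*(-1*(-115)) = (25 + (35 + I*√6)*1) + 1*115 = (25 + (35 + I*√6)) + 115 = (60 + I*√6) + 115 = 175 + I*√6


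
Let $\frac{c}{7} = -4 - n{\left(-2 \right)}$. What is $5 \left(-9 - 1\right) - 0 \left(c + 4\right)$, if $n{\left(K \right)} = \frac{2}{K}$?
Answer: $-50$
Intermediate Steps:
$c = -21$ ($c = 7 \left(-4 - \frac{2}{-2}\right) = 7 \left(-4 - 2 \left(- \frac{1}{2}\right)\right) = 7 \left(-4 - -1\right) = 7 \left(-4 + 1\right) = 7 \left(-3\right) = -21$)
$5 \left(-9 - 1\right) - 0 \left(c + 4\right) = 5 \left(-9 - 1\right) - 0 \left(-21 + 4\right) = 5 \left(-10\right) - 0 \left(-17\right) = -50 - 0 = -50 + 0 = -50$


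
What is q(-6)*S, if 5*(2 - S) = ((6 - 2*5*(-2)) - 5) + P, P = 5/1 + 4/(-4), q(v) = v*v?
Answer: -108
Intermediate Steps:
q(v) = v²
P = 4 (P = 5*1 + 4*(-¼) = 5 - 1 = 4)
S = -3 (S = 2 - (((6 - 2*5*(-2)) - 5) + 4)/5 = 2 - (((6 - 10*(-2)) - 5) + 4)/5 = 2 - (((6 + 20) - 5) + 4)/5 = 2 - ((26 - 5) + 4)/5 = 2 - (21 + 4)/5 = 2 - ⅕*25 = 2 - 5 = -3)
q(-6)*S = (-6)²*(-3) = 36*(-3) = -108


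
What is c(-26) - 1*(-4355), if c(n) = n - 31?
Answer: 4298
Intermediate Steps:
c(n) = -31 + n
c(-26) - 1*(-4355) = (-31 - 26) - 1*(-4355) = -57 + 4355 = 4298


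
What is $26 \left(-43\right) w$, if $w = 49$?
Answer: $-54782$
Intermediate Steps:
$26 \left(-43\right) w = 26 \left(-43\right) 49 = \left(-1118\right) 49 = -54782$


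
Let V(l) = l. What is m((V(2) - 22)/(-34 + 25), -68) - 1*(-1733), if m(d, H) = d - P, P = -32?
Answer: 15905/9 ≈ 1767.2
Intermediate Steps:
m(d, H) = 32 + d (m(d, H) = d - 1*(-32) = d + 32 = 32 + d)
m((V(2) - 22)/(-34 + 25), -68) - 1*(-1733) = (32 + (2 - 22)/(-34 + 25)) - 1*(-1733) = (32 - 20/(-9)) + 1733 = (32 - 20*(-⅑)) + 1733 = (32 + 20/9) + 1733 = 308/9 + 1733 = 15905/9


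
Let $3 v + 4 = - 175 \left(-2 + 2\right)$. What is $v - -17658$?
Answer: $\frac{52970}{3} \approx 17657.0$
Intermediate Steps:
$v = - \frac{4}{3}$ ($v = - \frac{4}{3} + \frac{\left(-175\right) \left(-2 + 2\right)}{3} = - \frac{4}{3} + \frac{\left(-175\right) 0}{3} = - \frac{4}{3} + \frac{1}{3} \cdot 0 = - \frac{4}{3} + 0 = - \frac{4}{3} \approx -1.3333$)
$v - -17658 = - \frac{4}{3} - -17658 = - \frac{4}{3} + 17658 = \frac{52970}{3}$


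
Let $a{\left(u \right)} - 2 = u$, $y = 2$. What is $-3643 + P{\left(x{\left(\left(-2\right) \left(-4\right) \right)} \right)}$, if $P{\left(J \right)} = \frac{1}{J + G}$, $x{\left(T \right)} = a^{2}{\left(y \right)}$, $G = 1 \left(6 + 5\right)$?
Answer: $- \frac{98360}{27} \approx -3643.0$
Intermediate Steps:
$a{\left(u \right)} = 2 + u$
$G = 11$ ($G = 1 \cdot 11 = 11$)
$x{\left(T \right)} = 16$ ($x{\left(T \right)} = \left(2 + 2\right)^{2} = 4^{2} = 16$)
$P{\left(J \right)} = \frac{1}{11 + J}$ ($P{\left(J \right)} = \frac{1}{J + 11} = \frac{1}{11 + J}$)
$-3643 + P{\left(x{\left(\left(-2\right) \left(-4\right) \right)} \right)} = -3643 + \frac{1}{11 + 16} = -3643 + \frac{1}{27} = - \frac{98360}{27}$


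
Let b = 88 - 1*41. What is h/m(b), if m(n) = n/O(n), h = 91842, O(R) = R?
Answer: 91842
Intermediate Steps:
b = 47 (b = 88 - 41 = 47)
m(n) = 1 (m(n) = n/n = 1)
h/m(b) = 91842/1 = 91842*1 = 91842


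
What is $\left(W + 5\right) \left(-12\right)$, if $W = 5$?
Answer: $-120$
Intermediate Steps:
$\left(W + 5\right) \left(-12\right) = \left(5 + 5\right) \left(-12\right) = 10 \left(-12\right) = -120$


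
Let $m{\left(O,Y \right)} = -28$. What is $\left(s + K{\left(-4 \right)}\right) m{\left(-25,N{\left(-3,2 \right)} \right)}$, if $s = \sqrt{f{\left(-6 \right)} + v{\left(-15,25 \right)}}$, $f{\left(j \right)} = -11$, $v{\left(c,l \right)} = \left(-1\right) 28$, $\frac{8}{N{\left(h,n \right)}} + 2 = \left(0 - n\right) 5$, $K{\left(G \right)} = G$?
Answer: $112 - 28 i \sqrt{39} \approx 112.0 - 174.86 i$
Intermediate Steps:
$N{\left(h,n \right)} = \frac{8}{-2 - 5 n}$ ($N{\left(h,n \right)} = \frac{8}{-2 + \left(0 - n\right) 5} = \frac{8}{-2 + - n 5} = \frac{8}{-2 - 5 n}$)
$v{\left(c,l \right)} = -28$
$s = i \sqrt{39}$ ($s = \sqrt{-11 - 28} = \sqrt{-39} = i \sqrt{39} \approx 6.245 i$)
$\left(s + K{\left(-4 \right)}\right) m{\left(-25,N{\left(-3,2 \right)} \right)} = \left(i \sqrt{39} - 4\right) \left(-28\right) = \left(-4 + i \sqrt{39}\right) \left(-28\right) = 112 - 28 i \sqrt{39}$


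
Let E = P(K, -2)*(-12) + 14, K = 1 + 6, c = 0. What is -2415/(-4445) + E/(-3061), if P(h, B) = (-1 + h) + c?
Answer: 218575/388747 ≈ 0.56225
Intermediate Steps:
K = 7
P(h, B) = -1 + h (P(h, B) = (-1 + h) + 0 = -1 + h)
E = -58 (E = (-1 + 7)*(-12) + 14 = 6*(-12) + 14 = -72 + 14 = -58)
-2415/(-4445) + E/(-3061) = -2415/(-4445) - 58/(-3061) = -2415*(-1/4445) - 58*(-1/3061) = 69/127 + 58/3061 = 218575/388747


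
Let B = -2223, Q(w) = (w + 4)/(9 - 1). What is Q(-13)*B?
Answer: 20007/8 ≈ 2500.9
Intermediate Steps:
Q(w) = ½ + w/8 (Q(w) = (4 + w)/8 = (4 + w)*(⅛) = ½ + w/8)
Q(-13)*B = (½ + (⅛)*(-13))*(-2223) = (½ - 13/8)*(-2223) = -9/8*(-2223) = 20007/8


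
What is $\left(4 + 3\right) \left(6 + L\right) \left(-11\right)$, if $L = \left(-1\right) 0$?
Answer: $-462$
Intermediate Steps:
$L = 0$
$\left(4 + 3\right) \left(6 + L\right) \left(-11\right) = \left(4 + 3\right) \left(6 + 0\right) \left(-11\right) = 7 \cdot 6 \left(-11\right) = 42 \left(-11\right) = -462$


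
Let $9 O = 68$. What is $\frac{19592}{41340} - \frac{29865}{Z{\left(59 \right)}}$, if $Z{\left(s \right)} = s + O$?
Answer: $- \frac{2774959073}{6190665} \approx -448.25$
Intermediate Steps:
$O = \frac{68}{9}$ ($O = \frac{1}{9} \cdot 68 = \frac{68}{9} \approx 7.5556$)
$Z{\left(s \right)} = \frac{68}{9} + s$ ($Z{\left(s \right)} = s + \frac{68}{9} = \frac{68}{9} + s$)
$\frac{19592}{41340} - \frac{29865}{Z{\left(59 \right)}} = \frac{19592}{41340} - \frac{29865}{\frac{68}{9} + 59} = 19592 \cdot \frac{1}{41340} - \frac{29865}{\frac{599}{9}} = \frac{4898}{10335} - \frac{268785}{599} = - \frac{2774959073}{6190665}$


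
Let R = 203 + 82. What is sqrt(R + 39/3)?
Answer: sqrt(298) ≈ 17.263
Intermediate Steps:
R = 285
sqrt(R + 39/3) = sqrt(285 + 39/3) = sqrt(285 + (1/3)*39) = sqrt(285 + 13) = sqrt(298)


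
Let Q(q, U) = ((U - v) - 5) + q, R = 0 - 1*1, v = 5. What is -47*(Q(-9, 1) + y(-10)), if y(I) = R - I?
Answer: 423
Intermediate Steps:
R = -1 (R = 0 - 1 = -1)
y(I) = -1 - I
Q(q, U) = -10 + U + q (Q(q, U) = ((U - 1*5) - 5) + q = ((U - 5) - 5) + q = ((-5 + U) - 5) + q = (-10 + U) + q = -10 + U + q)
-47*(Q(-9, 1) + y(-10)) = -47*((-10 + 1 - 9) + (-1 - 1*(-10))) = -47*(-18 + (-1 + 10)) = -47*(-18 + 9) = -47*(-9) = 423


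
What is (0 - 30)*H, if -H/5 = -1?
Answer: -150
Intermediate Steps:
H = 5 (H = -5*(-1) = 5)
(0 - 30)*H = (0 - 30)*5 = -30*5 = -150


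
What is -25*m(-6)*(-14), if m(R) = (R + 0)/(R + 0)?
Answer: 350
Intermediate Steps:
m(R) = 1 (m(R) = R/R = 1)
-25*m(-6)*(-14) = -25*1*(-14) = -25*(-14) = 350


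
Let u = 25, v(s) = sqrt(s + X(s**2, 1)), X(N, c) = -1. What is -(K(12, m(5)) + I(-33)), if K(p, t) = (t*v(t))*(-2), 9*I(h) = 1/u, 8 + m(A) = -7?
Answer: -1/225 - 120*I ≈ -0.0044444 - 120.0*I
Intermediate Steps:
v(s) = sqrt(-1 + s) (v(s) = sqrt(s - 1) = sqrt(-1 + s))
m(A) = -15 (m(A) = -8 - 7 = -15)
I(h) = 1/225 (I(h) = (1/9)/25 = (1/9)*(1/25) = 1/225)
K(p, t) = -2*t*sqrt(-1 + t) (K(p, t) = (t*sqrt(-1 + t))*(-2) = -2*t*sqrt(-1 + t))
-(K(12, m(5)) + I(-33)) = -(-2*(-15)*sqrt(-1 - 15) + 1/225) = -(-2*(-15)*sqrt(-16) + 1/225) = -(-2*(-15)*4*I + 1/225) = -(120*I + 1/225) = -(1/225 + 120*I) = -1/225 - 120*I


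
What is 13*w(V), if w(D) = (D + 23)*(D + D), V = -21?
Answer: -1092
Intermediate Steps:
w(D) = 2*D*(23 + D) (w(D) = (23 + D)*(2*D) = 2*D*(23 + D))
13*w(V) = 13*(2*(-21)*(23 - 21)) = 13*(2*(-21)*2) = 13*(-84) = -1092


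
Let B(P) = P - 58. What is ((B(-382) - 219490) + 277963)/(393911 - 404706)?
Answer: -58033/10795 ≈ -5.3759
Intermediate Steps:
B(P) = -58 + P
((B(-382) - 219490) + 277963)/(393911 - 404706) = (((-58 - 382) - 219490) + 277963)/(393911 - 404706) = ((-440 - 219490) + 277963)/(-10795) = (-219930 + 277963)*(-1/10795) = 58033*(-1/10795) = -58033/10795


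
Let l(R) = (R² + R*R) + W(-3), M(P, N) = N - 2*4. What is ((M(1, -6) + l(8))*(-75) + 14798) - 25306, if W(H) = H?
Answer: -18833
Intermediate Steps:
M(P, N) = -8 + N (M(P, N) = N - 8 = -8 + N)
l(R) = -3 + 2*R² (l(R) = (R² + R*R) - 3 = (R² + R²) - 3 = 2*R² - 3 = -3 + 2*R²)
((M(1, -6) + l(8))*(-75) + 14798) - 25306 = (((-8 - 6) + (-3 + 2*8²))*(-75) + 14798) - 25306 = ((-14 + (-3 + 2*64))*(-75) + 14798) - 25306 = ((-14 + (-3 + 128))*(-75) + 14798) - 25306 = ((-14 + 125)*(-75) + 14798) - 25306 = (111*(-75) + 14798) - 25306 = (-8325 + 14798) - 25306 = 6473 - 25306 = -18833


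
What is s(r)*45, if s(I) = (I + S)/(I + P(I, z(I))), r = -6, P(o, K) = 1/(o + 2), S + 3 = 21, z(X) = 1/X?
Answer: -432/5 ≈ -86.400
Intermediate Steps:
S = 18 (S = -3 + 21 = 18)
P(o, K) = 1/(2 + o)
s(I) = (18 + I)/(I + 1/(2 + I)) (s(I) = (I + 18)/(I + 1/(2 + I)) = (18 + I)/(I + 1/(2 + I)))
s(r)*45 = ((2 - 6)*(18 - 6)/(1 - 6*(2 - 6)))*45 = (-4*12/(1 - 6*(-4)))*45 = (-4*12/(1 + 24))*45 = (-4*12/25)*45 = ((1/25)*(-4)*12)*45 = -48/25*45 = -432/5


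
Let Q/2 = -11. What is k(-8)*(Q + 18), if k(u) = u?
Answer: 32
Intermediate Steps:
Q = -22 (Q = 2*(-11) = -22)
k(-8)*(Q + 18) = -8*(-22 + 18) = -8*(-4) = 32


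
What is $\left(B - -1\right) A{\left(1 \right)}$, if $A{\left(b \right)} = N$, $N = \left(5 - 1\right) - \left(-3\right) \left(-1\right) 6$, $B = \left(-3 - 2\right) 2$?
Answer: $126$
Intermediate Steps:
$B = -10$ ($B = \left(-5\right) 2 = -10$)
$N = -14$ ($N = 4 - 3 \cdot 6 = 4 - 18 = -14$)
$A{\left(b \right)} = -14$
$\left(B - -1\right) A{\left(1 \right)} = \left(-10 - -1\right) \left(-14\right) = \left(-10 + 1\right) \left(-14\right) = \left(-9\right) \left(-14\right) = 126$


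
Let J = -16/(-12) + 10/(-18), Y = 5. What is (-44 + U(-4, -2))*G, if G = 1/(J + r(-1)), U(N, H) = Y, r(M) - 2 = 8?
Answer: -351/97 ≈ -3.6186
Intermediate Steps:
r(M) = 10 (r(M) = 2 + 8 = 10)
J = 7/9 (J = -16*(-1/12) + 10*(-1/18) = 4/3 - 5/9 = 7/9 ≈ 0.77778)
U(N, H) = 5
G = 9/97 (G = 1/(7/9 + 10) = 1/(97/9) = 9/97 ≈ 0.092783)
(-44 + U(-4, -2))*G = (-44 + 5)*(9/97) = -39*9/97 = -351/97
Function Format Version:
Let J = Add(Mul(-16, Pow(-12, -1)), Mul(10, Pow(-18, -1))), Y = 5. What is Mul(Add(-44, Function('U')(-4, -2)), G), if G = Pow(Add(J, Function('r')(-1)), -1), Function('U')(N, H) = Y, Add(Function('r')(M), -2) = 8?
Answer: Rational(-351, 97) ≈ -3.6186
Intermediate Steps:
Function('r')(M) = 10 (Function('r')(M) = Add(2, 8) = 10)
J = Rational(7, 9) (J = Add(Mul(-16, Rational(-1, 12)), Mul(10, Rational(-1, 18))) = Add(Rational(4, 3), Rational(-5, 9)) = Rational(7, 9) ≈ 0.77778)
Function('U')(N, H) = 5
G = Rational(9, 97) (G = Pow(Add(Rational(7, 9), 10), -1) = Pow(Rational(97, 9), -1) = Rational(9, 97) ≈ 0.092783)
Mul(Add(-44, Function('U')(-4, -2)), G) = Mul(Add(-44, 5), Rational(9, 97)) = Mul(-39, Rational(9, 97)) = Rational(-351, 97)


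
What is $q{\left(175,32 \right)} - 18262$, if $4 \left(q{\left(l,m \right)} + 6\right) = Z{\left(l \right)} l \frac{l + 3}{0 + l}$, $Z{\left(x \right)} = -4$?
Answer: $-18446$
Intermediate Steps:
$q{\left(l,m \right)} = -9 - l$ ($q{\left(l,m \right)} = -6 + \frac{- 4 l \frac{l + 3}{0 + l}}{4} = -6 + \frac{- 4 l \frac{3 + l}{l}}{4} = -6 + \frac{-12 - 4 l}{4} = -6 - \left(3 + l\right) = -9 - l$)
$q{\left(175,32 \right)} - 18262 = \left(-9 - 175\right) - 18262 = -184 - 18262 = -18446$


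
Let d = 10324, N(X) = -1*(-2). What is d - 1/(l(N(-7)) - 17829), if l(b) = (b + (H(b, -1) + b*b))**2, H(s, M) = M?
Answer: 183808497/17804 ≈ 10324.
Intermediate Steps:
N(X) = 2
l(b) = (-1 + b + b**2)**2 (l(b) = (b + (-1 + b*b))**2 = (b + (-1 + b**2))**2 = (-1 + b + b**2)**2)
d - 1/(l(N(-7)) - 17829) = 10324 - 1/((-1 + 2 + 2**2)**2 - 17829) = 10324 - 1/((-1 + 2 + 4)**2 - 17829) = 10324 - 1/(5**2 - 17829) = 10324 - 1/(25 - 17829) = 10324 - 1/(-17804) = 10324 - 1*(-1/17804) = 10324 + 1/17804 = 183808497/17804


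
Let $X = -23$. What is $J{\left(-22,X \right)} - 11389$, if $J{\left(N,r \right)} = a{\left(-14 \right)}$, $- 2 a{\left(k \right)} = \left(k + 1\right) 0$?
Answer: $-11389$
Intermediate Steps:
$a{\left(k \right)} = 0$ ($a{\left(k \right)} = - \frac{\left(k + 1\right) 0}{2} = - \frac{\left(1 + k\right) 0}{2} = \left(- \frac{1}{2}\right) 0 = 0$)
$J{\left(N,r \right)} = 0$
$J{\left(-22,X \right)} - 11389 = 0 - 11389 = -11389$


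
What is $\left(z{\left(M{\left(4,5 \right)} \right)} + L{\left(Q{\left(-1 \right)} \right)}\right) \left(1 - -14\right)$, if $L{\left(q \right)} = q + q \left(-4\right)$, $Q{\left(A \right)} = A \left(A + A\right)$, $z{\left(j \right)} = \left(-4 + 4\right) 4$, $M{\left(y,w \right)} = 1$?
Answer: $-90$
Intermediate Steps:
$z{\left(j \right)} = 0$ ($z{\left(j \right)} = 0 \cdot 4 = 0$)
$Q{\left(A \right)} = 2 A^{2}$ ($Q{\left(A \right)} = A 2 A = 2 A^{2}$)
$L{\left(q \right)} = - 3 q$ ($L{\left(q \right)} = q - 4 q = - 3 q$)
$\left(z{\left(M{\left(4,5 \right)} \right)} + L{\left(Q{\left(-1 \right)} \right)}\right) \left(1 - -14\right) = \left(0 - 3 \cdot 2 \left(-1\right)^{2}\right) \left(1 - -14\right) = \left(0 - 3 \cdot 2 \cdot 1\right) \left(1 + 14\right) = \left(0 - 6\right) 15 = \left(-6\right) 15 = -90$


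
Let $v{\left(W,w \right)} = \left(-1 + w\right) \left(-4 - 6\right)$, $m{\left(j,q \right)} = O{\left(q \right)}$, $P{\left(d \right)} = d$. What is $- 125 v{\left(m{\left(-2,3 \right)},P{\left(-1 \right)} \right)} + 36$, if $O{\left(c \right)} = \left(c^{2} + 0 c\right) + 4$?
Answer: $-2464$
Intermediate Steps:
$O{\left(c \right)} = 4 + c^{2}$ ($O{\left(c \right)} = \left(c^{2} + 0\right) + 4 = c^{2} + 4 = 4 + c^{2}$)
$m{\left(j,q \right)} = 4 + q^{2}$
$v{\left(W,w \right)} = 10 - 10 w$ ($v{\left(W,w \right)} = \left(-1 + w\right) \left(-10\right) = 10 - 10 w$)
$- 125 v{\left(m{\left(-2,3 \right)},P{\left(-1 \right)} \right)} + 36 = - 125 \left(10 - -10\right) + 36 = - 125 \left(10 + 10\right) + 36 = \left(-125\right) 20 + 36 = -2500 + 36 = -2464$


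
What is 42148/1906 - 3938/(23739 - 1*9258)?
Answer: 301419680/13800393 ≈ 21.841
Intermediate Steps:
42148/1906 - 3938/(23739 - 1*9258) = 42148*(1/1906) - 3938/(23739 - 9258) = 21074/953 - 3938/14481 = 301419680/13800393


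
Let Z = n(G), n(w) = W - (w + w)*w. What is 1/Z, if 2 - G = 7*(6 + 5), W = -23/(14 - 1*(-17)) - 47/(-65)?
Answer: -2015/22668788 ≈ -8.8889e-5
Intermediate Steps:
W = -38/2015 (W = -23/(14 + 17) - 47*(-1/65) = -23/31 + 47/65 = -38/2015 ≈ -0.018859)
G = -75 (G = 2 - 7*(6 + 5) = 2 - 7*11 = 2 - 1*77 = 2 - 77 = -75)
n(w) = -38/2015 - 2*w**2 (n(w) = -38/2015 - (w + w)*w = -38/2015 - 2*w*w = -38/2015 - 2*w**2)
Z = -22668788/2015 (Z = -38/2015 - 2*(-75)**2 = -38/2015 - 2*5625 = -38/2015 - 11250 = -22668788/2015 ≈ -11250.)
1/Z = 1/(-22668788/2015) = -2015/22668788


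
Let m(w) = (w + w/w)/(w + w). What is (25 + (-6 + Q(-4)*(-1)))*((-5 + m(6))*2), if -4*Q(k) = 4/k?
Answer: -1325/8 ≈ -165.63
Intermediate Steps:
Q(k) = -1/k
m(w) = (1 + w)/(2*w) (m(w) = (w + 1)/((2*w)) = (1 + w)*(1/(2*w)) = (1 + w)/(2*w))
(25 + (-6 + Q(-4)*(-1)))*((-5 + m(6))*2) = (25 + (-6 - 1/(-4)*(-1)))*((-5 + (1/2)*(1 + 6)/6)*2) = (25 + (-6 - 1*(-1/4)*(-1)))*((-5 + (1/2)*(1/6)*7)*2) = (25 + (-6 + (1/4)*(-1)))*((-5 + 7/12)*2) = (25 + (-6 - 1/4))*(-53/12*2) = (25 - 25/4)*(-53/6) = (75/4)*(-53/6) = -1325/8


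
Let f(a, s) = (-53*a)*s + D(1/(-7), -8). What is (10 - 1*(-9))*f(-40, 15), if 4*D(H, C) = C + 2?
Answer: 1208343/2 ≈ 6.0417e+5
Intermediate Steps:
D(H, C) = 1/2 + C/4 (D(H, C) = (C + 2)/4 = (2 + C)/4 = 1/2 + C/4)
f(a, s) = -3/2 - 53*a*s (f(a, s) = (-53*a)*s + (1/2 + (1/4)*(-8)) = -53*a*s + (1/2 - 2) = -53*a*s - 3/2 = -3/2 - 53*a*s)
(10 - 1*(-9))*f(-40, 15) = (10 - 1*(-9))*(-3/2 - 53*(-40)*15) = (10 + 9)*(-3/2 + 31800) = 19*(63597/2) = 1208343/2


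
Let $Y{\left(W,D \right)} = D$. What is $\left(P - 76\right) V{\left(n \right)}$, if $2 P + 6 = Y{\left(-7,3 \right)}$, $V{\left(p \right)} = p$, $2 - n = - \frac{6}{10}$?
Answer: $- \frac{403}{2} \approx -201.5$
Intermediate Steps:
$n = \frac{13}{5}$ ($n = 2 - - \frac{6}{10} = 2 - \left(-6\right) \frac{1}{10} = 2 - - \frac{3}{5} = 2 + \frac{3}{5} = \frac{13}{5} \approx 2.6$)
$P = - \frac{3}{2}$ ($P = -3 + \frac{1}{2} \cdot 3 = -3 + \frac{3}{2} = - \frac{3}{2} \approx -1.5$)
$\left(P - 76\right) V{\left(n \right)} = \left(- \frac{3}{2} - 76\right) \frac{13}{5} = \left(- \frac{155}{2}\right) \frac{13}{5} = - \frac{403}{2}$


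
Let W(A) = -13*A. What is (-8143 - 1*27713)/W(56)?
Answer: 4482/91 ≈ 49.253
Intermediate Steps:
(-8143 - 1*27713)/W(56) = (-8143 - 1*27713)/((-13*56)) = (-8143 - 27713)/(-728) = -35856*(-1/728) = 4482/91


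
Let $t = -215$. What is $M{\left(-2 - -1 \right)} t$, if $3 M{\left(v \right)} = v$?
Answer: $\frac{215}{3} \approx 71.667$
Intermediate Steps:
$M{\left(v \right)} = \frac{v}{3}$
$M{\left(-2 - -1 \right)} t = \frac{-2 - -1}{3} \left(-215\right) = \frac{-2 + 1}{3} \left(-215\right) = \frac{1}{3} \left(-1\right) \left(-215\right) = \left(- \frac{1}{3}\right) \left(-215\right) = \frac{215}{3}$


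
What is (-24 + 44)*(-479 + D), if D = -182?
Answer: -13220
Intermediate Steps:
(-24 + 44)*(-479 + D) = (-24 + 44)*(-479 - 182) = 20*(-661) = -13220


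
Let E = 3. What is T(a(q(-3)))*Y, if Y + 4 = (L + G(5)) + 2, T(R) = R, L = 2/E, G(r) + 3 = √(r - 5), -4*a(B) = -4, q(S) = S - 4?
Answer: -13/3 ≈ -4.3333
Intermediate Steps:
q(S) = -4 + S
a(B) = 1 (a(B) = -¼*(-4) = 1)
G(r) = -3 + √(-5 + r) (G(r) = -3 + √(r - 5) = -3 + √(-5 + r))
L = ⅔ (L = 2/3 = 2*(⅓) = ⅔ ≈ 0.66667)
Y = -13/3 (Y = -4 + ((⅔ + (-3 + √(-5 + 5))) + 2) = -4 + ((⅔ + (-3 + √0)) + 2) = -4 + ((⅔ + (-3 + 0)) + 2) = -4 + ((⅔ - 3) + 2) = -4 + (-7/3 + 2) = -4 - ⅓ = -13/3 ≈ -4.3333)
T(a(q(-3)))*Y = 1*(-13/3) = -13/3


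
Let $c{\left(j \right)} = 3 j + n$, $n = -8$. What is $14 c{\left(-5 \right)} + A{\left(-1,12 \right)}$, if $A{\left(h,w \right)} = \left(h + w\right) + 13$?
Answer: $-298$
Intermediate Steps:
$A{\left(h,w \right)} = 13 + h + w$
$c{\left(j \right)} = -8 + 3 j$ ($c{\left(j \right)} = 3 j - 8 = -8 + 3 j$)
$14 c{\left(-5 \right)} + A{\left(-1,12 \right)} = 14 \left(-8 + 3 \left(-5\right)\right) + \left(13 - 1 + 12\right) = 14 \left(-8 - 15\right) + 24 = 14 \left(-23\right) + 24 = -322 + 24 = -298$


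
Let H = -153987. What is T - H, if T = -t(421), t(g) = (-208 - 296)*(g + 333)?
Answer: 534003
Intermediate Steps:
t(g) = -167832 - 504*g (t(g) = -504*(333 + g) = -167832 - 504*g)
T = 380016 (T = -(-167832 - 504*421) = -(-167832 - 212184) = -1*(-380016) = 380016)
T - H = 380016 - 1*(-153987) = 380016 + 153987 = 534003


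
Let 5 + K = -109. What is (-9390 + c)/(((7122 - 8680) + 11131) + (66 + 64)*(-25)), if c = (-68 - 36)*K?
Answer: 2466/6323 ≈ 0.39000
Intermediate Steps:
K = -114 (K = -5 - 109 = -114)
c = 11856 (c = (-68 - 36)*(-114) = -104*(-114) = 11856)
(-9390 + c)/(((7122 - 8680) + 11131) + (66 + 64)*(-25)) = (-9390 + 11856)/(((7122 - 8680) + 11131) + (66 + 64)*(-25)) = 2466/((-1558 + 11131) + 130*(-25)) = 2466/(9573 - 3250) = 2466/6323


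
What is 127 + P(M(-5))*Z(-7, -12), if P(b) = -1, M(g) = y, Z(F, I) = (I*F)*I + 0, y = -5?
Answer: 1135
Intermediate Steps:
Z(F, I) = F*I² (Z(F, I) = (F*I)*I + 0 = F*I² + 0 = F*I²)
M(g) = -5
127 + P(M(-5))*Z(-7, -12) = 127 - (-7)*(-12)² = 127 - (-7)*144 = 127 - 1*(-1008) = 127 + 1008 = 1135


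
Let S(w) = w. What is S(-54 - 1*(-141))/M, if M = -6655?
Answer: -87/6655 ≈ -0.013073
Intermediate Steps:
S(-54 - 1*(-141))/M = (-54 - 1*(-141))/(-6655) = (-54 + 141)*(-1/6655) = 87*(-1/6655) = -87/6655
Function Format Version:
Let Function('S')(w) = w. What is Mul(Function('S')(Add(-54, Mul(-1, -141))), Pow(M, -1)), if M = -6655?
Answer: Rational(-87, 6655) ≈ -0.013073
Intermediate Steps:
Mul(Function('S')(Add(-54, Mul(-1, -141))), Pow(M, -1)) = Mul(Add(-54, Mul(-1, -141)), Pow(-6655, -1)) = Mul(Add(-54, 141), Rational(-1, 6655)) = Mul(87, Rational(-1, 6655)) = Rational(-87, 6655)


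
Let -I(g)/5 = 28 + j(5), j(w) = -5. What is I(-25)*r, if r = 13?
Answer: -1495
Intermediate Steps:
I(g) = -115 (I(g) = -5*(28 - 5) = -5*23 = -115)
I(-25)*r = -115*13 = -1495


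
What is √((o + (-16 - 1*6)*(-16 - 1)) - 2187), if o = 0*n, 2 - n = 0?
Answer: 7*I*√37 ≈ 42.579*I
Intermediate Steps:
n = 2 (n = 2 - 1*0 = 2 + 0 = 2)
o = 0 (o = 0*2 = 0)
√((o + (-16 - 1*6)*(-16 - 1)) - 2187) = √((0 + (-16 - 1*6)*(-16 - 1)) - 2187) = √((0 + (-16 - 6)*(-17)) - 2187) = √((0 - 22*(-17)) - 2187) = √((0 + 374) - 2187) = √(374 - 2187) = √(-1813) = 7*I*√37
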